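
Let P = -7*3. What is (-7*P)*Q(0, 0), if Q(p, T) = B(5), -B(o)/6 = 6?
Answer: -5292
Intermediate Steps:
B(o) = -36 (B(o) = -6*6 = -36)
Q(p, T) = -36
P = -21
(-7*P)*Q(0, 0) = -7*(-21)*(-36) = 147*(-36) = -5292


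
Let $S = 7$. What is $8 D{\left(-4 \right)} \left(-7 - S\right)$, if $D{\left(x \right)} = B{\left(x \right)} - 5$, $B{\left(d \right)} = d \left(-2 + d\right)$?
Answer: $-2128$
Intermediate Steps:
$D{\left(x \right)} = -5 + x \left(-2 + x\right)$ ($D{\left(x \right)} = x \left(-2 + x\right) - 5 = -5 + x \left(-2 + x\right)$)
$8 D{\left(-4 \right)} \left(-7 - S\right) = 8 \left(-5 - 4 \left(-2 - 4\right)\right) \left(-7 - 7\right) = 8 \left(-5 - -24\right) \left(-7 - 7\right) = 8 \left(-5 + 24\right) \left(-14\right) = 8 \cdot 19 \left(-14\right) = 152 \left(-14\right) = -2128$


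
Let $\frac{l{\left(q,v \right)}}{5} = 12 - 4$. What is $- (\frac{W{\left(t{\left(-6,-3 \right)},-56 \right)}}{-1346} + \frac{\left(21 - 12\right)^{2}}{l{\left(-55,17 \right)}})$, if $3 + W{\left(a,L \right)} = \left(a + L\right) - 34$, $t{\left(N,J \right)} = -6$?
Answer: $- \frac{56493}{26920} \approx -2.0986$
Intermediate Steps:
$l{\left(q,v \right)} = 40$ ($l{\left(q,v \right)} = 5 \left(12 - 4\right) = 5 \cdot 8 = 40$)
$W{\left(a,L \right)} = -37 + L + a$ ($W{\left(a,L \right)} = -3 - \left(34 - L - a\right) = -3 + \left(-34 + L + a\right) = -37 + L + a$)
$- (\frac{W{\left(t{\left(-6,-3 \right)},-56 \right)}}{-1346} + \frac{\left(21 - 12\right)^{2}}{l{\left(-55,17 \right)}}) = - (\frac{-37 - 56 - 6}{-1346} + \frac{\left(21 - 12\right)^{2}}{40}) = - (\left(-99\right) \left(- \frac{1}{1346}\right) + 9^{2} \cdot \frac{1}{40}) = - (\frac{99}{1346} + 81 \cdot \frac{1}{40}) = - (\frac{99}{1346} + \frac{81}{40}) = \left(-1\right) \frac{56493}{26920} = - \frac{56493}{26920}$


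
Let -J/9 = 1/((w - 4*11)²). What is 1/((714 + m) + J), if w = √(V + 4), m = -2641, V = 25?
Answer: -1751960077/3376035588148 + 99*√29/1688017794074 ≈ -0.00051894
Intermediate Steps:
w = √29 (w = √(25 + 4) = √29 ≈ 5.3852)
J = -9/(-44 + √29)² (J = -9/(√29 - 4*11)² = -9/(√29 - 44)² = -9/(-44 + √29)² ≈ -0.0060358)
1/((714 + m) + J) = 1/((714 - 2641) + (-17685/3636649 - 792*√29/3636649)) = 1/(-1927 + (-17685/3636649 - 792*√29/3636649)) = 1/(-7007840308/3636649 - 792*√29/3636649)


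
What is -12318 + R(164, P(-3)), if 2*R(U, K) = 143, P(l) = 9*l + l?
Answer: -24493/2 ≈ -12247.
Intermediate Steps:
P(l) = 10*l
R(U, K) = 143/2 (R(U, K) = (1/2)*143 = 143/2)
-12318 + R(164, P(-3)) = -12318 + 143/2 = -24493/2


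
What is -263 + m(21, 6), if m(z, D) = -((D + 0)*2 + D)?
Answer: -281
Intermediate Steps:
m(z, D) = -3*D (m(z, D) = -(D*2 + D) = -(2*D + D) = -3*D)
-263 + m(21, 6) = -263 - 3*6 = -263 - 18 = -281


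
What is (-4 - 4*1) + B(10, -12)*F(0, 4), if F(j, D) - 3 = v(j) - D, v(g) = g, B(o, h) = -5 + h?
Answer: 9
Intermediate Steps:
F(j, D) = 3 + j - D (F(j, D) = 3 + (j - D) = 3 + j - D)
(-4 - 4*1) + B(10, -12)*F(0, 4) = (-4 - 4*1) + (-5 - 12)*(3 + 0 - 1*4) = (-4 - 4) - 17*(3 + 0 - 4) = -8 - 17*(-1) = -8 + 17 = 9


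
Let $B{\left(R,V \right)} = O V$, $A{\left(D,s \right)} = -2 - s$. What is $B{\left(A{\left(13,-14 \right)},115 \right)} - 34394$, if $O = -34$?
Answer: $-38304$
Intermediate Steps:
$B{\left(R,V \right)} = - 34 V$
$B{\left(A{\left(13,-14 \right)},115 \right)} - 34394 = \left(-34\right) 115 - 34394 = -3910 - 34394 = -38304$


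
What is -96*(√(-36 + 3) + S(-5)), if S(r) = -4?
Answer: 384 - 96*I*√33 ≈ 384.0 - 551.48*I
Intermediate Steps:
-96*(√(-36 + 3) + S(-5)) = -96*(√(-36 + 3) - 4) = -96*(√(-33) - 4) = -96*(I*√33 - 4) = -96*(-4 + I*√33) = 384 - 96*I*√33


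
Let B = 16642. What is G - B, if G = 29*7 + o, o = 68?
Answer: -16371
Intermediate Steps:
G = 271 (G = 29*7 + 68 = 203 + 68 = 271)
G - B = 271 - 1*16642 = 271 - 16642 = -16371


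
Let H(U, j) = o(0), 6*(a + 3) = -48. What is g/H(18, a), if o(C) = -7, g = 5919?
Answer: -5919/7 ≈ -845.57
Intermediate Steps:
a = -11 (a = -3 + (1/6)*(-48) = -3 - 8 = -11)
H(U, j) = -7
g/H(18, a) = 5919/(-7) = 5919*(-1/7) = -5919/7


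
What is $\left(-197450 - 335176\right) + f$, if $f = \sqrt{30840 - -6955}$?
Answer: $-532626 + \sqrt{37795} \approx -5.3243 \cdot 10^{5}$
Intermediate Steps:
$f = \sqrt{37795}$ ($f = \sqrt{30840 + 6955} = \sqrt{37795} \approx 194.41$)
$\left(-197450 - 335176\right) + f = \left(-197450 - 335176\right) + \sqrt{37795} = -532626 + \sqrt{37795}$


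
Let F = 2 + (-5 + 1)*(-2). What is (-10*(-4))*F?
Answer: 400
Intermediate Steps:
F = 10 (F = 2 - 4*(-2) = 2 + 8 = 10)
(-10*(-4))*F = -10*(-4)*10 = 40*10 = 400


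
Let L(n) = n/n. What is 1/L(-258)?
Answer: 1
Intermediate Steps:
L(n) = 1
1/L(-258) = 1/1 = 1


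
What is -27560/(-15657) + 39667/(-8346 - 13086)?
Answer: -3377811/37284536 ≈ -0.090595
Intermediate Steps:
-27560/(-15657) + 39667/(-8346 - 13086) = -27560*(-1/15657) + 39667/(-21432) = 27560/15657 + 39667*(-1/21432) = 27560/15657 - 39667/21432 = -3377811/37284536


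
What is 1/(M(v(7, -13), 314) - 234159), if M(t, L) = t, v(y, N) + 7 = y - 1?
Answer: -1/234160 ≈ -4.2706e-6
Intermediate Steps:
v(y, N) = -8 + y (v(y, N) = -7 + (y - 1) = -7 + (-1 + y) = -8 + y)
1/(M(v(7, -13), 314) - 234159) = 1/((-8 + 7) - 234159) = 1/(-1 - 234159) = 1/(-234160) = -1/234160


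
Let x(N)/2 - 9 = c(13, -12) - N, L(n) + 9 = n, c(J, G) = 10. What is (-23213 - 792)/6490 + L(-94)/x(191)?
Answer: -758925/223256 ≈ -3.3993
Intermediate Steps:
L(n) = -9 + n
x(N) = 38 - 2*N (x(N) = 18 + 2*(10 - N) = 18 + (20 - 2*N) = 38 - 2*N)
(-23213 - 792)/6490 + L(-94)/x(191) = (-23213 - 792)/6490 + (-9 - 94)/(38 - 2*191) = -24005*1/6490 - 103/(38 - 382) = -4801/1298 - 103/(-344) = -4801/1298 - 103*(-1/344) = -4801/1298 + 103/344 = -758925/223256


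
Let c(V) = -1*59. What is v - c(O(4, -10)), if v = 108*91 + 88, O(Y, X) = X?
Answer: 9975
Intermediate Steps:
v = 9916 (v = 9828 + 88 = 9916)
c(V) = -59
v - c(O(4, -10)) = 9916 - 1*(-59) = 9916 + 59 = 9975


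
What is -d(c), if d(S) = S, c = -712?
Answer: 712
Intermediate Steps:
-d(c) = -1*(-712) = 712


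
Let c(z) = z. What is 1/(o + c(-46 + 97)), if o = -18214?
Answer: -1/18163 ≈ -5.5057e-5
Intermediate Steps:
1/(o + c(-46 + 97)) = 1/(-18214 + (-46 + 97)) = 1/(-18214 + 51) = 1/(-18163) = -1/18163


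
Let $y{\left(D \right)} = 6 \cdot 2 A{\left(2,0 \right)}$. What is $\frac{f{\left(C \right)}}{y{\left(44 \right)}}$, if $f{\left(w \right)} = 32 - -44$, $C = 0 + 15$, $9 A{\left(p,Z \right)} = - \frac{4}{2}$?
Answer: $- \frac{57}{2} \approx -28.5$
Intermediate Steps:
$A{\left(p,Z \right)} = - \frac{2}{9}$ ($A{\left(p,Z \right)} = \frac{\left(-4\right) \frac{1}{2}}{9} = \frac{1}{9} \left(-2\right) = - \frac{2}{9}$)
$y{\left(D \right)} = - \frac{8}{3}$ ($y{\left(D \right)} = 6 \cdot 2 \left(- \frac{2}{9}\right) = 12 \left(- \frac{2}{9}\right) = - \frac{8}{3}$)
$C = 15$
$f{\left(w \right)} = 76$ ($f{\left(w \right)} = 32 + 44 = 76$)
$\frac{f{\left(C \right)}}{y{\left(44 \right)}} = \frac{76}{- \frac{8}{3}} = 76 \left(- \frac{3}{8}\right) = - \frac{57}{2}$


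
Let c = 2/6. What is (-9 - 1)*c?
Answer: -10/3 ≈ -3.3333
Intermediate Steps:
c = 1/3 (c = 2*(1/6) = 1/3 ≈ 0.33333)
(-9 - 1)*c = (-9 - 1)*(1/3) = -10*1/3 = -10/3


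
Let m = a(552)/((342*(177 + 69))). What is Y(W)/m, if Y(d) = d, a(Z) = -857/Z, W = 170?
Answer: -7894946880/857 ≈ -9.2123e+6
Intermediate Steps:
m = -857/46440864 (m = (-857/552)/((342*(177 + 69))) = (-857*1/552)/((342*246)) = -857/552/84132 = -857/552*1/84132 = -857/46440864 ≈ -1.8454e-5)
Y(W)/m = 170/(-857/46440864) = 170*(-46440864/857) = -7894946880/857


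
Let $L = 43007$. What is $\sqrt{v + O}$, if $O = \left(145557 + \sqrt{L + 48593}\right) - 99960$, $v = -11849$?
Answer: $2 \sqrt{8437 + 5 \sqrt{229}} \approx 184.53$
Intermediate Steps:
$O = 45597 + 20 \sqrt{229}$ ($O = \left(145557 + \sqrt{43007 + 48593}\right) - 99960 = \left(145557 + \sqrt{91600}\right) - 99960 = \left(145557 + 20 \sqrt{229}\right) - 99960 = 45597 + 20 \sqrt{229} \approx 45900.0$)
$\sqrt{v + O} = \sqrt{-11849 + \left(45597 + 20 \sqrt{229}\right)} = \sqrt{33748 + 20 \sqrt{229}}$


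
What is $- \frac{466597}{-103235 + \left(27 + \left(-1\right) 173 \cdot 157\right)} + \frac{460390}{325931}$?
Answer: $\frac{212099010717}{42491298539} \approx 4.9916$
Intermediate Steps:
$- \frac{466597}{-103235 + \left(27 + \left(-1\right) 173 \cdot 157\right)} + \frac{460390}{325931} = - \frac{466597}{-103235 + \left(27 - 27161\right)} + 460390 \cdot \frac{1}{325931} = - \frac{466597}{-103235 + \left(27 - 27161\right)} + \frac{460390}{325931} = - \frac{466597}{-103235 - 27134} + \frac{460390}{325931} = - \frac{466597}{-130369} + \frac{460390}{325931} = \left(-466597\right) \left(- \frac{1}{130369}\right) + \frac{460390}{325931} = \frac{466597}{130369} + \frac{460390}{325931} = \frac{212099010717}{42491298539}$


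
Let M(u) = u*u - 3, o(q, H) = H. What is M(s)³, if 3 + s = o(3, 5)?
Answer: 1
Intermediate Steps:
s = 2 (s = -3 + 5 = 2)
M(u) = -3 + u² (M(u) = u² - 3 = -3 + u²)
M(s)³ = (-3 + 2²)³ = (-3 + 4)³ = 1³ = 1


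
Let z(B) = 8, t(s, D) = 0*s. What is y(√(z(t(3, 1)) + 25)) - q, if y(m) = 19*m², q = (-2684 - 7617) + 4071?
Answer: 6857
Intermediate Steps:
t(s, D) = 0
q = -6230 (q = -10301 + 4071 = -6230)
y(√(z(t(3, 1)) + 25)) - q = 19*(√(8 + 25))² - 1*(-6230) = 19*(√33)² + 6230 = 19*33 + 6230 = 627 + 6230 = 6857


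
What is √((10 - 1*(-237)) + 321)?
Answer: 2*√142 ≈ 23.833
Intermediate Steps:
√((10 - 1*(-237)) + 321) = √((10 + 237) + 321) = √(247 + 321) = √568 = 2*√142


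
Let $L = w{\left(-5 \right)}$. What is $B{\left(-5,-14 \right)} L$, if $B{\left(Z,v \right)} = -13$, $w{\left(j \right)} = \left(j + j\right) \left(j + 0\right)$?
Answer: $-650$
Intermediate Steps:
$w{\left(j \right)} = 2 j^{2}$ ($w{\left(j \right)} = 2 j j = 2 j^{2}$)
$L = 50$ ($L = 2 \left(-5\right)^{2} = 2 \cdot 25 = 50$)
$B{\left(-5,-14 \right)} L = \left(-13\right) 50 = -650$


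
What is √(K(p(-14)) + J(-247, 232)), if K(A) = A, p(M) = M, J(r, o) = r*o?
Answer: I*√57318 ≈ 239.41*I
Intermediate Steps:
J(r, o) = o*r
√(K(p(-14)) + J(-247, 232)) = √(-14 + 232*(-247)) = √(-14 - 57304) = √(-57318) = I*√57318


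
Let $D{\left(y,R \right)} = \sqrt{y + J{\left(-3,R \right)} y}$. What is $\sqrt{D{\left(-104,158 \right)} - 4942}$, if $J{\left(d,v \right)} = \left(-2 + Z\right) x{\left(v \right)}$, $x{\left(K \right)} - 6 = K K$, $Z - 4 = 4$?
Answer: $\sqrt{-4942 + 2 i \sqrt{3895346}} \approx 26.296 + 75.056 i$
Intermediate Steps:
$Z = 8$ ($Z = 4 + 4 = 8$)
$x{\left(K \right)} = 6 + K^{2}$ ($x{\left(K \right)} = 6 + K K = 6 + K^{2}$)
$J{\left(d,v \right)} = 36 + 6 v^{2}$ ($J{\left(d,v \right)} = \left(-2 + 8\right) \left(6 + v^{2}\right) = 6 \left(6 + v^{2}\right) = 36 + 6 v^{2}$)
$D{\left(y,R \right)} = \sqrt{y + y \left(36 + 6 R^{2}\right)}$ ($D{\left(y,R \right)} = \sqrt{y + \left(36 + 6 R^{2}\right) y} = \sqrt{y + y \left(36 + 6 R^{2}\right)}$)
$\sqrt{D{\left(-104,158 \right)} - 4942} = \sqrt{\sqrt{- 104 \left(37 + 6 \cdot 158^{2}\right)} - 4942} = \sqrt{\sqrt{- 104 \left(37 + 6 \cdot 24964\right)} - 4942} = \sqrt{\sqrt{- 104 \left(37 + 149784\right)} - 4942} = \sqrt{\sqrt{\left(-104\right) 149821} - 4942} = \sqrt{\sqrt{-15581384} - 4942} = \sqrt{2 i \sqrt{3895346} - 4942} = \sqrt{-4942 + 2 i \sqrt{3895346}}$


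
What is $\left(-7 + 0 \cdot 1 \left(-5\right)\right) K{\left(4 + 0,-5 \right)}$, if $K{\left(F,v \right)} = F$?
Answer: $-28$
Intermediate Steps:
$\left(-7 + 0 \cdot 1 \left(-5\right)\right) K{\left(4 + 0,-5 \right)} = \left(-7 + 0 \cdot 1 \left(-5\right)\right) \left(4 + 0\right) = \left(-7 + 0 \left(-5\right)\right) 4 = \left(-7 + 0\right) 4 = \left(-7\right) 4 = -28$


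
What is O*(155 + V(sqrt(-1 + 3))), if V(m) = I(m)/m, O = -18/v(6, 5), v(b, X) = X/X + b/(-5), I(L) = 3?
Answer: 13950 + 135*sqrt(2) ≈ 14141.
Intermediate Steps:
v(b, X) = 1 - b/5 (v(b, X) = 1 + b*(-1/5) = 1 - b/5)
O = 90 (O = -18/(1 - 1/5*6) = -18/(1 - 6/5) = -18/(-1/5) = -18*(-5) = 90)
V(m) = 3/m
O*(155 + V(sqrt(-1 + 3))) = 90*(155 + 3/(sqrt(-1 + 3))) = 90*(155 + 3/(sqrt(2))) = 90*(155 + 3*(sqrt(2)/2)) = 90*(155 + 3*sqrt(2)/2) = 13950 + 135*sqrt(2)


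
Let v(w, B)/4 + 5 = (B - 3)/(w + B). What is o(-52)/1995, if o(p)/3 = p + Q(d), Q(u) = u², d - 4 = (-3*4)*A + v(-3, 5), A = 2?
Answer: 1244/665 ≈ 1.8707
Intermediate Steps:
v(w, B) = -20 + 4*(-3 + B)/(B + w) (v(w, B) = -20 + 4*((B - 3)/(w + B)) = -20 + 4*((-3 + B)/(B + w)) = -20 + 4*(-3 + B)/(B + w))
d = -36 (d = 4 + (-3*4*2 + 4*(-3 - 5*(-3) - 4*5)/(5 - 3)) = 4 + (-12*2 + 4*(-3 + 15 - 20)/2) = 4 + (-24 + 4*(½)*(-8)) = 4 + (-24 - 16) = 4 - 40 = -36)
o(p) = 3888 + 3*p (o(p) = 3*(p + (-36)²) = 3*(p + 1296) = 3*(1296 + p) = 3888 + 3*p)
o(-52)/1995 = (3888 + 3*(-52))/1995 = (3888 - 156)*(1/1995) = 3732*(1/1995) = 1244/665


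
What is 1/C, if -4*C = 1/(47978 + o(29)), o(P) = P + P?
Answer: -192144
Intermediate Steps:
o(P) = 2*P
C = -1/192144 (C = -1/(4*(47978 + 2*29)) = -1/(4*(47978 + 58)) = -1/4/48036 = -1/4*1/48036 = -1/192144 ≈ -5.2044e-6)
1/C = 1/(-1/192144) = -192144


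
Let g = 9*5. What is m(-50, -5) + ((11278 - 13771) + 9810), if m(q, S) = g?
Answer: 7362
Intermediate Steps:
g = 45
m(q, S) = 45
m(-50, -5) + ((11278 - 13771) + 9810) = 45 + ((11278 - 13771) + 9810) = 45 + (-2493 + 9810) = 45 + 7317 = 7362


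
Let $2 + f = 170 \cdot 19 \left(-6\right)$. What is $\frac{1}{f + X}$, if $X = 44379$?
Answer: $\frac{1}{24997} \approx 4.0005 \cdot 10^{-5}$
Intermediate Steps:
$f = -19382$ ($f = -2 + 170 \cdot 19 \left(-6\right) = -2 + 170 \left(-114\right) = -2 - 19380 = -19382$)
$\frac{1}{f + X} = \frac{1}{-19382 + 44379} = \frac{1}{24997}$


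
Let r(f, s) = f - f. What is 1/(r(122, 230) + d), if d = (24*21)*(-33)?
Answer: -1/16632 ≈ -6.0125e-5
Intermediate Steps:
d = -16632 (d = 504*(-33) = -16632)
r(f, s) = 0
1/(r(122, 230) + d) = 1/(0 - 16632) = 1/(-16632) = -1/16632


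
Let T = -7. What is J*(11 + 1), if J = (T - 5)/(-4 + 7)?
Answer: -48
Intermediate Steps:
J = -4 (J = (-7 - 5)/(-4 + 7) = -12/3 = -12*⅓ = -4)
J*(11 + 1) = -4*(11 + 1) = -4*12 = -48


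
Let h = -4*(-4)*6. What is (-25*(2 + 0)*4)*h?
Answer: -19200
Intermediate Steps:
h = 96 (h = 16*6 = 96)
(-25*(2 + 0)*4)*h = -25*(2 + 0)*4*96 = -50*4*96 = -25*8*96 = -200*96 = -19200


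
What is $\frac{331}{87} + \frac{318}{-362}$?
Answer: $\frac{46078}{15747} \approx 2.9261$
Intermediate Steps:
$\frac{331}{87} + \frac{318}{-362} = 331 \cdot \frac{1}{87} + 318 \left(- \frac{1}{362}\right) = \frac{331}{87} - \frac{159}{181} = \frac{46078}{15747}$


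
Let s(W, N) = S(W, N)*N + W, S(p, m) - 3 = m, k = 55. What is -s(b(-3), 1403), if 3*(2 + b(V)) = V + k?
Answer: -5917900/3 ≈ -1.9726e+6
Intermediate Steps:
b(V) = 49/3 + V/3 (b(V) = -2 + (V + 55)/3 = -2 + (55 + V)/3 = -2 + (55/3 + V/3) = 49/3 + V/3)
S(p, m) = 3 + m
s(W, N) = W + N*(3 + N) (s(W, N) = (3 + N)*N + W = N*(3 + N) + W = W + N*(3 + N))
-s(b(-3), 1403) = -((49/3 + (⅓)*(-3)) + 1403*(3 + 1403)) = -((49/3 - 1) + 1403*1406) = -(46/3 + 1972618) = -1*5917900/3 = -5917900/3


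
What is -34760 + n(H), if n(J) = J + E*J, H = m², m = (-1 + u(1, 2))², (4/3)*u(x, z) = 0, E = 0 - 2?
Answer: -34761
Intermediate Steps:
E = -2
u(x, z) = 0 (u(x, z) = (¾)*0 = 0)
m = 1 (m = (-1 + 0)² = (-1)² = 1)
H = 1 (H = 1² = 1)
n(J) = -J (n(J) = J - 2*J = -J)
-34760 + n(H) = -34760 - 1*1 = -34760 - 1 = -34761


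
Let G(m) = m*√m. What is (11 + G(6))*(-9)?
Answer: -99 - 54*√6 ≈ -231.27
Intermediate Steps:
G(m) = m^(3/2)
(11 + G(6))*(-9) = (11 + 6^(3/2))*(-9) = (11 + 6*√6)*(-9) = -99 - 54*√6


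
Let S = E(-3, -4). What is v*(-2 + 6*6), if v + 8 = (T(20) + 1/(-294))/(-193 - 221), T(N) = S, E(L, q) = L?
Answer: -16538365/60858 ≈ -271.75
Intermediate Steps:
S = -3
T(N) = -3
v = -972845/121716 (v = -8 + (-3 + 1/(-294))/(-193 - 221) = -8 + (-3 + 1*(-1/294))/(-414) = -8 + (-3 - 1/294)*(-1/414) = -8 - 883/294*(-1/414) = -8 + 883/121716 = -972845/121716 ≈ -7.9927)
v*(-2 + 6*6) = -972845*(-2 + 6*6)/121716 = -972845*(-2 + 36)/121716 = -972845/121716*34 = -16538365/60858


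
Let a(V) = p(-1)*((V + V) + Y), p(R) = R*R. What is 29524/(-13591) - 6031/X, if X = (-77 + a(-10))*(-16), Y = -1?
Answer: -128260953/21310688 ≈ -6.0186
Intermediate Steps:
p(R) = R²
a(V) = -1 + 2*V (a(V) = (-1)²*((V + V) - 1) = 1*(2*V - 1) = 1*(-1 + 2*V) = -1 + 2*V)
X = 1568 (X = (-77 + (-1 + 2*(-10)))*(-16) = (-77 + (-1 - 20))*(-16) = (-77 - 21)*(-16) = -98*(-16) = 1568)
29524/(-13591) - 6031/X = 29524/(-13591) - 6031/1568 = 29524*(-1/13591) - 6031*1/1568 = -29524/13591 - 6031/1568 = -128260953/21310688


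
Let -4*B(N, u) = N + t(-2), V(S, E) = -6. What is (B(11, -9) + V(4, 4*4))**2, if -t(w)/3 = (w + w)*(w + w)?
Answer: 169/16 ≈ 10.563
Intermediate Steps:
t(w) = -12*w**2 (t(w) = -3*(w + w)*(w + w) = -3*2*w*2*w = -12*w**2)
B(N, u) = 12 - N/4 (B(N, u) = -(N - 12*(-2)**2)/4 = -(N - 12*4)/4 = -(N - 48)/4 = -(-48 + N)/4 = 12 - N/4)
(B(11, -9) + V(4, 4*4))**2 = ((12 - 1/4*11) - 6)**2 = ((12 - 11/4) - 6)**2 = (37/4 - 6)**2 = (13/4)**2 = 169/16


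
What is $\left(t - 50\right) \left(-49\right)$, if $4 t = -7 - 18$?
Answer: $\frac{11025}{4} \approx 2756.3$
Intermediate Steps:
$t = - \frac{25}{4}$ ($t = \frac{-7 - 18}{4} = \frac{1}{4} \left(-25\right) = - \frac{25}{4} \approx -6.25$)
$\left(t - 50\right) \left(-49\right) = \left(- \frac{25}{4} - 50\right) \left(-49\right) = \left(- \frac{225}{4}\right) \left(-49\right) = \frac{11025}{4}$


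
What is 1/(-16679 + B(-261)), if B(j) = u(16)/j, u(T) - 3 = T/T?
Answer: -261/4353223 ≈ -5.9956e-5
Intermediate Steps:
u(T) = 4 (u(T) = 3 + T/T = 3 + 1 = 4)
B(j) = 4/j
1/(-16679 + B(-261)) = 1/(-16679 + 4/(-261)) = 1/(-16679 + 4*(-1/261)) = 1/(-16679 - 4/261) = 1/(-4353223/261) = -261/4353223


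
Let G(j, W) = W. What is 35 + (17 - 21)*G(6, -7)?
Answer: 63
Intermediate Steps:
35 + (17 - 21)*G(6, -7) = 35 + (17 - 21)*(-7) = 35 - 4*(-7) = 35 + 28 = 63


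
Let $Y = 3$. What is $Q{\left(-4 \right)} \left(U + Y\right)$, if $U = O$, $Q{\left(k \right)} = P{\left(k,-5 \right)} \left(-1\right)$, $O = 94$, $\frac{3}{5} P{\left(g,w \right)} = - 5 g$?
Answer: $- \frac{9700}{3} \approx -3233.3$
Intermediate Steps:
$P{\left(g,w \right)} = - \frac{25 g}{3}$ ($P{\left(g,w \right)} = \frac{5 \left(- 5 g\right)}{3} = - \frac{25 g}{3}$)
$Q{\left(k \right)} = \frac{25 k}{3}$ ($Q{\left(k \right)} = - \frac{25 k}{3} \left(-1\right) = \frac{25 k}{3}$)
$U = 94$
$Q{\left(-4 \right)} \left(U + Y\right) = \frac{25}{3} \left(-4\right) \left(94 + 3\right) = \left(- \frac{100}{3}\right) 97 = - \frac{9700}{3}$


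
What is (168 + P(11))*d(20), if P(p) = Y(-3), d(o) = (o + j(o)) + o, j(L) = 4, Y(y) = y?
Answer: 7260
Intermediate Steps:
d(o) = 4 + 2*o (d(o) = (o + 4) + o = (4 + o) + o = 4 + 2*o)
P(p) = -3
(168 + P(11))*d(20) = (168 - 3)*(4 + 2*20) = 165*(4 + 40) = 165*44 = 7260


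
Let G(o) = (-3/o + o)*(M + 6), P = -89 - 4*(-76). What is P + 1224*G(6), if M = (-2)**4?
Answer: 148319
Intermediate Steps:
M = 16
P = 215 (P = -89 + 304 = 215)
G(o) = -66/o + 22*o (G(o) = (-3/o + o)*(16 + 6) = (o - 3/o)*22 = -66/o + 22*o)
P + 1224*G(6) = 215 + 1224*(-66/6 + 22*6) = 215 + 1224*(-66*1/6 + 132) = 215 + 1224*(-11 + 132) = 215 + 1224*121 = 215 + 148104 = 148319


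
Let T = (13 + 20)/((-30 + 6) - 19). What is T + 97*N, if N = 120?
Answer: 500487/43 ≈ 11639.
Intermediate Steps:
T = -33/43 (T = 33/(-24 - 19) = 33/(-43) = 33*(-1/43) = -33/43 ≈ -0.76744)
T + 97*N = -33/43 + 97*120 = -33/43 + 11640 = 500487/43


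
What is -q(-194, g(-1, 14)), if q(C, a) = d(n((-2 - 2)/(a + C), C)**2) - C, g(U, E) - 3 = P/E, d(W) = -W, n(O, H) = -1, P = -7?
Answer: -193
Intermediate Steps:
g(U, E) = 3 - 7/E
q(C, a) = -1 - C (q(C, a) = -1*(-1)**2 - C = -1*1 - C = -1 - C)
-q(-194, g(-1, 14)) = -(-1 - 1*(-194)) = -(-1 + 194) = -1*193 = -193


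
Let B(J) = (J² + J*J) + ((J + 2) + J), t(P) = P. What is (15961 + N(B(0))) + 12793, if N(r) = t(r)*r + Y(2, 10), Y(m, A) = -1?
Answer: 28757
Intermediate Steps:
B(J) = 2 + 2*J + 2*J² (B(J) = (J² + J²) + ((2 + J) + J) = 2*J² + (2 + 2*J) = 2 + 2*J + 2*J²)
N(r) = -1 + r² (N(r) = r*r - 1 = r² - 1 = -1 + r²)
(15961 + N(B(0))) + 12793 = (15961 + (-1 + (2 + 2*0 + 2*0²)²)) + 12793 = (15961 + (-1 + (2 + 0 + 2*0)²)) + 12793 = (15961 + (-1 + (2 + 0 + 0)²)) + 12793 = (15961 + (-1 + 2²)) + 12793 = (15961 + (-1 + 4)) + 12793 = (15961 + 3) + 12793 = 15964 + 12793 = 28757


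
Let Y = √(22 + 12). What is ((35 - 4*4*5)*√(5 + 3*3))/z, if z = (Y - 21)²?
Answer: -21375*√14/165649 - 3780*√119/165649 ≈ -0.73174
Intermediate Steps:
Y = √34 ≈ 5.8309
z = (-21 + √34)² (z = (√34 - 21)² = (-21 + √34)² ≈ 230.10)
((35 - 4*4*5)*√(5 + 3*3))/z = ((35 - 4*4*5)*√(5 + 3*3))/((21 - √34)²) = ((35 - 16*5)*√(5 + 9))/(21 - √34)² = ((35 - 80)*√14)/(21 - √34)² = (-45*√14)/(21 - √34)² = -45*√14/(21 - √34)²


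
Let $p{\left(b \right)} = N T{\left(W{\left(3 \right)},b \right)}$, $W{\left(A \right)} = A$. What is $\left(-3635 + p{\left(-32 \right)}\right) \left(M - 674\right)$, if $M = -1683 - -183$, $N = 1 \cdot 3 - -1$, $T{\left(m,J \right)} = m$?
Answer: $7876402$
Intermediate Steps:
$N = 4$ ($N = 3 + 1 = 4$)
$M = -1500$ ($M = -1683 + 183 = -1500$)
$p{\left(b \right)} = 12$ ($p{\left(b \right)} = 4 \cdot 3 = 12$)
$\left(-3635 + p{\left(-32 \right)}\right) \left(M - 674\right) = \left(-3635 + 12\right) \left(-1500 - 674\right) = \left(-3623\right) \left(-2174\right) = 7876402$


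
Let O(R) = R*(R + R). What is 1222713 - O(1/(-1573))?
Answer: 3025394234575/2474329 ≈ 1.2227e+6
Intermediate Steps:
O(R) = 2*R**2 (O(R) = R*(2*R) = 2*R**2)
1222713 - O(1/(-1573)) = 1222713 - 2*(1/(-1573))**2 = 1222713 - 2*(-1/1573)**2 = 1222713 - 2/2474329 = 3025394234575/2474329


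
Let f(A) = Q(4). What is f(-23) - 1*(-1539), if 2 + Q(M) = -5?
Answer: 1532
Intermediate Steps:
Q(M) = -7 (Q(M) = -2 - 5 = -7)
f(A) = -7
f(-23) - 1*(-1539) = -7 - 1*(-1539) = -7 + 1539 = 1532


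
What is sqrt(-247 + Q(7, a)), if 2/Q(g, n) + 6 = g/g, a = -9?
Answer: I*sqrt(6185)/5 ≈ 15.729*I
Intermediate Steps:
Q(g, n) = -2/5 (Q(g, n) = 2/(-6 + g/g) = 2/(-6 + 1) = 2/(-5) = 2*(-1/5) = -2/5)
sqrt(-247 + Q(7, a)) = sqrt(-247 - 2/5) = sqrt(-1237/5) = I*sqrt(6185)/5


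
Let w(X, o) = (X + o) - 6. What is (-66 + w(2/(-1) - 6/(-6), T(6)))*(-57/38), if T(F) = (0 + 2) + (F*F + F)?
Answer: 87/2 ≈ 43.500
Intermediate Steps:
T(F) = 2 + F + F² (T(F) = 2 + (F² + F) = 2 + (F + F²) = 2 + F + F²)
w(X, o) = -6 + X + o
(-66 + w(2/(-1) - 6/(-6), T(6)))*(-57/38) = (-66 + (-6 + (2/(-1) - 6/(-6)) + (2 + 6 + 6²)))*(-57/38) = (-66 + (-6 + (2*(-1) - 6*(-⅙)) + (2 + 6 + 36)))*(-57*1/38) = (-66 + (-6 + (-2 + 1) + 44))*(-3/2) = (-66 + (-6 - 1 + 44))*(-3/2) = (-66 + 37)*(-3/2) = -29*(-3/2) = 87/2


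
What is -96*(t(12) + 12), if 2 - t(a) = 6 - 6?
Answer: -1344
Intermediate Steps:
t(a) = 2 (t(a) = 2 - (6 - 6) = 2 - 1*0 = 2 + 0 = 2)
-96*(t(12) + 12) = -96*(2 + 12) = -96*14 = -1344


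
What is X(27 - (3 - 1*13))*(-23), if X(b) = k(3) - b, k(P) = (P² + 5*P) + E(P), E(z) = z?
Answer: 230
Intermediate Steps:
k(P) = P² + 6*P (k(P) = (P² + 5*P) + P = P² + 6*P)
X(b) = 27 - b (X(b) = 3*(6 + 3) - b = 3*9 - b = 27 - b)
X(27 - (3 - 1*13))*(-23) = (27 - (27 - (3 - 1*13)))*(-23) = (27 - (27 - (3 - 13)))*(-23) = (27 - (27 - 1*(-10)))*(-23) = (27 - (27 + 10))*(-23) = (27 - 1*37)*(-23) = (27 - 37)*(-23) = -10*(-23) = 230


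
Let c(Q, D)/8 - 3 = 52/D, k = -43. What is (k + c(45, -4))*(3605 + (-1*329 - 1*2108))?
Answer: -143664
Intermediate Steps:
c(Q, D) = 24 + 416/D (c(Q, D) = 24 + 8*(52/D) = 24 + 416/D)
(k + c(45, -4))*(3605 + (-1*329 - 1*2108)) = (-43 + (24 + 416/(-4)))*(3605 + (-1*329 - 1*2108)) = (-43 + (24 + 416*(-¼)))*(3605 + (-329 - 2108)) = (-43 + (24 - 104))*(3605 - 2437) = (-43 - 80)*1168 = -123*1168 = -143664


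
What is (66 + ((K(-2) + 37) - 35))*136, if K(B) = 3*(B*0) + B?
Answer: 8976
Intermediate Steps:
K(B) = B (K(B) = 3*0 + B = 0 + B = B)
(66 + ((K(-2) + 37) - 35))*136 = (66 + ((-2 + 37) - 35))*136 = (66 + (35 - 35))*136 = (66 + 0)*136 = 66*136 = 8976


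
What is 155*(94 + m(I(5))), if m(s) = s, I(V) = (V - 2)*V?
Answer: 16895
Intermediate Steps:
I(V) = V*(-2 + V) (I(V) = (-2 + V)*V = V*(-2 + V))
155*(94 + m(I(5))) = 155*(94 + 5*(-2 + 5)) = 155*(94 + 5*3) = 155*(94 + 15) = 155*109 = 16895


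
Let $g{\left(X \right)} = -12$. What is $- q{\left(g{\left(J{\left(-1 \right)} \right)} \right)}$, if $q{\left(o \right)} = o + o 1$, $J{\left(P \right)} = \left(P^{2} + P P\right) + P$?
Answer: $24$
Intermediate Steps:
$J{\left(P \right)} = P + 2 P^{2}$ ($J{\left(P \right)} = \left(P^{2} + P^{2}\right) + P = 2 P^{2} + P = P + 2 P^{2}$)
$q{\left(o \right)} = 2 o$ ($q{\left(o \right)} = o + o = 2 o$)
$- q{\left(g{\left(J{\left(-1 \right)} \right)} \right)} = - 2 \left(-12\right) = \left(-1\right) \left(-24\right) = 24$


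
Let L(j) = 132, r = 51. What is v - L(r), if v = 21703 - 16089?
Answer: 5482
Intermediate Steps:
v = 5614
v - L(r) = 5614 - 1*132 = 5614 - 132 = 5482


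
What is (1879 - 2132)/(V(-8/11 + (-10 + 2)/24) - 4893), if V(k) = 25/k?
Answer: 1771/34416 ≈ 0.051459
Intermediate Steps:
(1879 - 2132)/(V(-8/11 + (-10 + 2)/24) - 4893) = (1879 - 2132)/(25/(-8/11 + (-10 + 2)/24) - 4893) = -253/(25/(-8*1/11 - 8*1/24) - 4893) = -253/(25/(-8/11 - ⅓) - 4893) = -253/(25/(-35/33) - 4893) = -253/(25*(-33/35) - 4893) = -253/(-165/7 - 4893) = -253/(-34416/7) = -253*(-7/34416) = 1771/34416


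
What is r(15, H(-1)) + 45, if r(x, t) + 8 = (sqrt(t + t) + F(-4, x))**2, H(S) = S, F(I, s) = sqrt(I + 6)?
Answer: 37 + 4*I ≈ 37.0 + 4.0*I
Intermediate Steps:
F(I, s) = sqrt(6 + I)
r(x, t) = -8 + (sqrt(2) + sqrt(2)*sqrt(t))**2 (r(x, t) = -8 + (sqrt(t + t) + sqrt(6 - 4))**2 = -8 + (sqrt(2*t) + sqrt(2))**2 = -8 + (sqrt(2)*sqrt(t) + sqrt(2))**2 = -8 + (sqrt(2) + sqrt(2)*sqrt(t))**2)
r(15, H(-1)) + 45 = (-8 + 2*(1 + sqrt(-1))**2) + 45 = (-8 + 2*(1 + I)**2) + 45 = 37 + 2*(1 + I)**2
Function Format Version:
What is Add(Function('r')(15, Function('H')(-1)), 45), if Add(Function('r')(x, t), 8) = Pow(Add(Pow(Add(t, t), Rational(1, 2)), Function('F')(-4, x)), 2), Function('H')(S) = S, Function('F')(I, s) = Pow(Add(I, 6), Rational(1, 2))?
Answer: Add(37, Mul(4, I)) ≈ Add(37.000, Mul(4.0000, I))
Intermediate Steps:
Function('F')(I, s) = Pow(Add(6, I), Rational(1, 2))
Function('r')(x, t) = Add(-8, Pow(Add(Pow(2, Rational(1, 2)), Mul(Pow(2, Rational(1, 2)), Pow(t, Rational(1, 2)))), 2)) (Function('r')(x, t) = Add(-8, Pow(Add(Pow(Add(t, t), Rational(1, 2)), Pow(Add(6, -4), Rational(1, 2))), 2)) = Add(-8, Pow(Add(Pow(Mul(2, t), Rational(1, 2)), Pow(2, Rational(1, 2))), 2)) = Add(-8, Pow(Add(Mul(Pow(2, Rational(1, 2)), Pow(t, Rational(1, 2))), Pow(2, Rational(1, 2))), 2)) = Add(-8, Pow(Add(Pow(2, Rational(1, 2)), Mul(Pow(2, Rational(1, 2)), Pow(t, Rational(1, 2)))), 2)))
Add(Function('r')(15, Function('H')(-1)), 45) = Add(Add(-8, Mul(2, Pow(Add(1, Pow(-1, Rational(1, 2))), 2))), 45) = Add(Add(-8, Mul(2, Pow(Add(1, I), 2))), 45) = Add(37, Mul(2, Pow(Add(1, I), 2)))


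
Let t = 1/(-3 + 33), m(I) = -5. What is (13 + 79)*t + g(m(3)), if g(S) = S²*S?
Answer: -1829/15 ≈ -121.93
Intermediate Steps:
t = 1/30 ≈ 0.033333
g(S) = S³
(13 + 79)*t + g(m(3)) = (13 + 79)*(1/30) + (-5)³ = 92*(1/30) - 125 = 46/15 - 125 = -1829/15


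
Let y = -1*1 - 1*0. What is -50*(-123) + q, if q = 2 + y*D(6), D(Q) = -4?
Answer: 6156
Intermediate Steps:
y = -1 (y = -1 + 0 = -1)
q = 6 (q = 2 - 1*(-4) = 2 + 4 = 6)
-50*(-123) + q = -50*(-123) + 6 = 6150 + 6 = 6156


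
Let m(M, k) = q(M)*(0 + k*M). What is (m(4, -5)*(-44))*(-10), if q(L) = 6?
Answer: -52800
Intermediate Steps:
m(M, k) = 6*M*k (m(M, k) = 6*(0 + k*M) = 6*(0 + M*k) = 6*(M*k) = 6*M*k)
(m(4, -5)*(-44))*(-10) = ((6*4*(-5))*(-44))*(-10) = -120*(-44)*(-10) = 5280*(-10) = -52800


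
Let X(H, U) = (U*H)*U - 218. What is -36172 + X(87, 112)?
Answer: 1054938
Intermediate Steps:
X(H, U) = -218 + H*U**2 (X(H, U) = (H*U)*U - 218 = H*U**2 - 218 = -218 + H*U**2)
-36172 + X(87, 112) = -36172 + (-218 + 87*112**2) = -36172 + (-218 + 87*12544) = -36172 + (-218 + 1091328) = -36172 + 1091110 = 1054938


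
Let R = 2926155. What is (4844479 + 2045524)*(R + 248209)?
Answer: 21871377483092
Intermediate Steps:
(4844479 + 2045524)*(R + 248209) = (4844479 + 2045524)*(2926155 + 248209) = 6890003*3174364 = 21871377483092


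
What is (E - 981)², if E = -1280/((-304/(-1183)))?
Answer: 12832131841/361 ≈ 3.5546e+7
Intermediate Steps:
E = -94640/19 (E = -1280/((-304*(-1/1183))) = -1280/304/1183 = -1280*1183/304 = -94640/19 ≈ -4981.1)
(E - 981)² = (-94640/19 - 981)² = (-113279/19)² = 12832131841/361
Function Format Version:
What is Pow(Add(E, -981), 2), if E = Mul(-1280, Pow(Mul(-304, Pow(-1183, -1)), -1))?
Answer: Rational(12832131841, 361) ≈ 3.5546e+7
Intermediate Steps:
E = Rational(-94640, 19) (E = Mul(-1280, Pow(Mul(-304, Rational(-1, 1183)), -1)) = Mul(-1280, Pow(Rational(304, 1183), -1)) = Mul(-1280, Rational(1183, 304)) = Rational(-94640, 19) ≈ -4981.1)
Pow(Add(E, -981), 2) = Pow(Add(Rational(-94640, 19), -981), 2) = Pow(Rational(-113279, 19), 2) = Rational(12832131841, 361)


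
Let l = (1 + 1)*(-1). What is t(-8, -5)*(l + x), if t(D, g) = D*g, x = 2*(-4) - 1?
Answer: -440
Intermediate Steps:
l = -2 (l = 2*(-1) = -2)
x = -9 (x = -8 - 1 = -9)
t(-8, -5)*(l + x) = (-8*(-5))*(-2 - 9) = 40*(-11) = -440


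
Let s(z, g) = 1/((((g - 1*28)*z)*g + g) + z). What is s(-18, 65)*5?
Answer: -5/43243 ≈ -0.00011563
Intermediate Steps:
s(z, g) = 1/(g + z + g*z*(-28 + g)) (s(z, g) = 1/((((g - 28)*z)*g + g) + z) = 1/((((-28 + g)*z)*g + g) + z) = 1/(((z*(-28 + g))*g + g) + z) = 1/((g*z*(-28 + g) + g) + z) = 1/((g + g*z*(-28 + g)) + z) = 1/(g + z + g*z*(-28 + g)))
s(-18, 65)*5 = 5/(65 - 18 - 18*65² - 28*65*(-18)) = 5/(65 - 18 - 18*4225 + 32760) = 5/(65 - 18 - 76050 + 32760) = 5/(-43243) = -1/43243*5 = -5/43243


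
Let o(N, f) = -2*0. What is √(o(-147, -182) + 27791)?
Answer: √27791 ≈ 166.71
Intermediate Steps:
o(N, f) = 0
√(o(-147, -182) + 27791) = √(0 + 27791) = √27791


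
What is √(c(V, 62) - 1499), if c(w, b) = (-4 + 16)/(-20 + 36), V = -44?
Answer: I*√5993/2 ≈ 38.707*I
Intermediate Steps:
c(w, b) = ¾ (c(w, b) = 12/16 = 12*(1/16) = ¾)
√(c(V, 62) - 1499) = √(¾ - 1499) = √(-5993/4) = I*√5993/2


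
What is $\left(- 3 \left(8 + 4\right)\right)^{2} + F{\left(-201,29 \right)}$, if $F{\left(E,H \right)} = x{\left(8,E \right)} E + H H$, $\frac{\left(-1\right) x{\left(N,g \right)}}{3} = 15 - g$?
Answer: $132385$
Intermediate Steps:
$x{\left(N,g \right)} = -45 + 3 g$ ($x{\left(N,g \right)} = - 3 \left(15 - g\right) = -45 + 3 g$)
$F{\left(E,H \right)} = H^{2} + E \left(-45 + 3 E\right)$ ($F{\left(E,H \right)} = \left(-45 + 3 E\right) E + H H = E \left(-45 + 3 E\right) + H^{2} = H^{2} + E \left(-45 + 3 E\right)$)
$\left(- 3 \left(8 + 4\right)\right)^{2} + F{\left(-201,29 \right)} = \left(- 3 \left(8 + 4\right)\right)^{2} + \left(29^{2} + 3 \left(-201\right) \left(-15 - 201\right)\right) = \left(\left(-3\right) 12\right)^{2} + \left(841 + 3 \left(-201\right) \left(-216\right)\right) = \left(-36\right)^{2} + \left(841 + 130248\right) = 1296 + 131089 = 132385$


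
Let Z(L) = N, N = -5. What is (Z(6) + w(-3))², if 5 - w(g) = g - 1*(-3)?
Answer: 0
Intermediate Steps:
w(g) = 2 - g (w(g) = 5 - (g - 1*(-3)) = 5 - (g + 3) = 5 - (3 + g) = 5 + (-3 - g) = 2 - g)
Z(L) = -5
(Z(6) + w(-3))² = (-5 + (2 - 1*(-3)))² = (-5 + (2 + 3))² = (-5 + 5)² = 0² = 0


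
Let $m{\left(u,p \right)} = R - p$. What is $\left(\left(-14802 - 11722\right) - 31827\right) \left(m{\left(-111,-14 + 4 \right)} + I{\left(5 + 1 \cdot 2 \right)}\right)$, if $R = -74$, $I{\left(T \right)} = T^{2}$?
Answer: $875265$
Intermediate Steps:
$m{\left(u,p \right)} = -74 - p$
$\left(\left(-14802 - 11722\right) - 31827\right) \left(m{\left(-111,-14 + 4 \right)} + I{\left(5 + 1 \cdot 2 \right)}\right) = \left(\left(-14802 - 11722\right) - 31827\right) \left(\left(-74 - \left(-14 + 4\right)\right) + \left(5 + 1 \cdot 2\right)^{2}\right) = \left(-26524 - 31827\right) \left(\left(-74 - -10\right) + \left(5 + 2\right)^{2}\right) = - 58351 \left(\left(-74 + 10\right) + 7^{2}\right) = - 58351 \left(-64 + 49\right) = \left(-58351\right) \left(-15\right) = 875265$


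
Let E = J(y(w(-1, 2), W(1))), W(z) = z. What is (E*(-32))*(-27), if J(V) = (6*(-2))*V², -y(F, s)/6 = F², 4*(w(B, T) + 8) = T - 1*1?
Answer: -1346493618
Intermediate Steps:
w(B, T) = -33/4 + T/4 (w(B, T) = -8 + (T - 1*1)/4 = -8 + (T - 1)/4 = -8 + (-1 + T)/4 = -8 + (-¼ + T/4) = -33/4 + T/4)
y(F, s) = -6*F²
J(V) = -12*V²
E = -24935067/16 (E = -12*36*(-33/4 + (¼)*2)⁴ = -12*36*(-33/4 + ½)⁴ = -12*(-6*(-31/4)²)² = -12*(-6*961/16)² = -12*(-2883/8)² = -12*8311689/64 = -24935067/16 ≈ -1.5584e+6)
(E*(-32))*(-27) = -24935067/16*(-32)*(-27) = 49870134*(-27) = -1346493618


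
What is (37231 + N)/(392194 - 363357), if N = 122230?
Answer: 159461/28837 ≈ 5.5297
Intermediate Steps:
(37231 + N)/(392194 - 363357) = (37231 + 122230)/(392194 - 363357) = 159461/28837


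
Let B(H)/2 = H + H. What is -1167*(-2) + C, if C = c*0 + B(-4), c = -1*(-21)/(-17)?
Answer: 2318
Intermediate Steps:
c = -21/17 (c = 21*(-1/17) = -21/17 ≈ -1.2353)
B(H) = 4*H (B(H) = 2*(H + H) = 2*(2*H) = 4*H)
C = -16 (C = -21/17*0 + 4*(-4) = 0 - 16 = -16)
-1167*(-2) + C = -1167*(-2) - 16 = 2334 - 16 = 2318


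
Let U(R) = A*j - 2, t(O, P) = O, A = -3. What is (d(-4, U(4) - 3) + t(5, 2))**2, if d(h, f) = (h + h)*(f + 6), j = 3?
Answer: 4761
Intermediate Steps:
U(R) = -11 (U(R) = -3*3 - 2 = -9 - 2 = -11)
d(h, f) = 2*h*(6 + f) (d(h, f) = (2*h)*(6 + f) = 2*h*(6 + f))
(d(-4, U(4) - 3) + t(5, 2))**2 = (2*(-4)*(6 + (-11 - 3)) + 5)**2 = (2*(-4)*(6 - 14) + 5)**2 = (2*(-4)*(-8) + 5)**2 = (64 + 5)**2 = 69**2 = 4761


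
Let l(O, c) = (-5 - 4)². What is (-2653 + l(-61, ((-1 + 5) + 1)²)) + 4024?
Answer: 1452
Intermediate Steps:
l(O, c) = 81 (l(O, c) = (-9)² = 81)
(-2653 + l(-61, ((-1 + 5) + 1)²)) + 4024 = (-2653 + 81) + 4024 = -2572 + 4024 = 1452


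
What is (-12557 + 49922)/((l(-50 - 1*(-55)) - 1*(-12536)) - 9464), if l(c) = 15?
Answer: 12455/1029 ≈ 12.104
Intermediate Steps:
(-12557 + 49922)/((l(-50 - 1*(-55)) - 1*(-12536)) - 9464) = (-12557 + 49922)/((15 - 1*(-12536)) - 9464) = 37365/((15 + 12536) - 9464) = 37365/(12551 - 9464) = 37365/3087 = 37365*(1/3087) = 12455/1029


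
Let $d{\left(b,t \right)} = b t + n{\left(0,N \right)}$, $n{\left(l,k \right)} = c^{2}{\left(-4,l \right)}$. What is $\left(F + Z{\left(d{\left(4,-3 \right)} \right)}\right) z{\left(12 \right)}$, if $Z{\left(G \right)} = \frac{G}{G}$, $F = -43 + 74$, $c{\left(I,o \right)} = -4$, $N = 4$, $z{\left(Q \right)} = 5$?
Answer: $160$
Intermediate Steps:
$n{\left(l,k \right)} = 16$ ($n{\left(l,k \right)} = \left(-4\right)^{2} = 16$)
$F = 31$
$d{\left(b,t \right)} = 16 + b t$ ($d{\left(b,t \right)} = b t + 16 = 16 + b t$)
$Z{\left(G \right)} = 1$
$\left(F + Z{\left(d{\left(4,-3 \right)} \right)}\right) z{\left(12 \right)} = \left(31 + 1\right) 5 = 32 \cdot 5 = 160$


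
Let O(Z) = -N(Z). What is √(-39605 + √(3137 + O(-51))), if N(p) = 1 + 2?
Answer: √(-39605 + √3134) ≈ 198.87*I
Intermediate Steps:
N(p) = 3
O(Z) = -3 (O(Z) = -1*3 = -3)
√(-39605 + √(3137 + O(-51))) = √(-39605 + √(3137 - 3)) = √(-39605 + √3134)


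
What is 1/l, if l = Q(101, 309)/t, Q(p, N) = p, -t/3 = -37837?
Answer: 113511/101 ≈ 1123.9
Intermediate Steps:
t = 113511 (t = -3*(-37837) = 113511)
l = 101/113511 ≈ 0.00088978
1/l = 1/(101/113511) = 113511/101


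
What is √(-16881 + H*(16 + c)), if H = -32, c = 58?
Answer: I*√19249 ≈ 138.74*I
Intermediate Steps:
√(-16881 + H*(16 + c)) = √(-16881 - 32*(16 + 58)) = √(-16881 - 32*74) = √(-16881 - 2368) = √(-19249) = I*√19249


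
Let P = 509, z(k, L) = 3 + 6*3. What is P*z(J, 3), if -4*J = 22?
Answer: 10689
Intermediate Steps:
J = -11/2 (J = -¼*22 = -11/2 ≈ -5.5000)
z(k, L) = 21 (z(k, L) = 3 + 18 = 21)
P*z(J, 3) = 509*21 = 10689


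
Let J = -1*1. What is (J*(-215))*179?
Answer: 38485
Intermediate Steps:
J = -1
(J*(-215))*179 = -1*(-215)*179 = 215*179 = 38485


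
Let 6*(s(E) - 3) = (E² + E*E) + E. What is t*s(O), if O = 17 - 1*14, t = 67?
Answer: 871/2 ≈ 435.50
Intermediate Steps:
O = 3 (O = 17 - 14 = 3)
s(E) = 3 + E²/3 + E/6 (s(E) = 3 + ((E² + E*E) + E)/6 = 3 + ((E² + E²) + E)/6 = 3 + (2*E² + E)/6 = 3 + (E + 2*E²)/6 = 3 + (E²/3 + E/6) = 3 + E²/3 + E/6)
t*s(O) = 67*(3 + (⅓)*3² + (⅙)*3) = 67*(3 + (⅓)*9 + ½) = 67*(3 + 3 + ½) = 67*(13/2) = 871/2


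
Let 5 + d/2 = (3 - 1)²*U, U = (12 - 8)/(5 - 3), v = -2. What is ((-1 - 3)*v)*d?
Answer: 48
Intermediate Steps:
U = 2 (U = 4/2 = 4*(½) = 2)
d = 6 (d = -10 + 2*((3 - 1)²*2) = -10 + 2*(2²*2) = -10 + 2*(4*2) = -10 + 2*8 = -10 + 16 = 6)
((-1 - 3)*v)*d = ((-1 - 3)*(-2))*6 = -4*(-2)*6 = 8*6 = 48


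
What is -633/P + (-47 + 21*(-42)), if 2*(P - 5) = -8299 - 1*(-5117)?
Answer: -1472761/1586 ≈ -928.60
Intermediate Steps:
P = -1586 (P = 5 + (-8299 - 1*(-5117))/2 = 5 + (-8299 + 5117)/2 = 5 + (½)*(-3182) = 5 - 1591 = -1586)
-633/P + (-47 + 21*(-42)) = -633/(-1586) + (-47 + 21*(-42)) = -633*(-1/1586) + (-47 - 882) = 633/1586 - 929 = -1472761/1586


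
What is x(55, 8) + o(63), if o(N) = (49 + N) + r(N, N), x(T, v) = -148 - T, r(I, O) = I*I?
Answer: 3878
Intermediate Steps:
r(I, O) = I²
o(N) = 49 + N + N² (o(N) = (49 + N) + N² = 49 + N + N²)
x(55, 8) + o(63) = (-148 - 1*55) + (49 + 63 + 63²) = (-148 - 55) + (49 + 63 + 3969) = -203 + 4081 = 3878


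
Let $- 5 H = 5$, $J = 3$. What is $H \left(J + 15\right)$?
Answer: $-18$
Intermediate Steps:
$H = -1$ ($H = \left(- \frac{1}{5}\right) 5 = -1$)
$H \left(J + 15\right) = - (3 + 15) = \left(-1\right) 18 = -18$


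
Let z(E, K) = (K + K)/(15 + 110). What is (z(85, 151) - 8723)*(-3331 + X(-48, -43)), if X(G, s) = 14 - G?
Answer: 3563448637/125 ≈ 2.8508e+7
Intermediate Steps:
z(E, K) = 2*K/125 (z(E, K) = (2*K)/125 = (2*K)*(1/125) = 2*K/125)
(z(85, 151) - 8723)*(-3331 + X(-48, -43)) = ((2/125)*151 - 8723)*(-3331 + (14 - 1*(-48))) = (302/125 - 8723)*(-3331 + (14 + 48)) = -1090073*(-3331 + 62)/125 = -1090073/125*(-3269) = 3563448637/125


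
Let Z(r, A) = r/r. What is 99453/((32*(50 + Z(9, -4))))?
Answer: 33151/544 ≈ 60.939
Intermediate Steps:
Z(r, A) = 1
99453/((32*(50 + Z(9, -4)))) = 99453/((32*(50 + 1))) = 99453/((32*51)) = 99453/1632 = 99453*(1/1632) = 33151/544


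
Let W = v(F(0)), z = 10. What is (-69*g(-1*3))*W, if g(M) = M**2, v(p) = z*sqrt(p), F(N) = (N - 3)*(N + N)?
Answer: 0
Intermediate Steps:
F(N) = 2*N*(-3 + N) (F(N) = (-3 + N)*(2*N) = 2*N*(-3 + N))
v(p) = 10*sqrt(p)
W = 0 (W = 10*sqrt(2*0*(-3 + 0)) = 10*sqrt(2*0*(-3)) = 10*sqrt(0) = 10*0 = 0)
(-69*g(-1*3))*W = -69*(-1*3)**2*0 = -69*(-3)**2*0 = -69*9*0 = -621*0 = 0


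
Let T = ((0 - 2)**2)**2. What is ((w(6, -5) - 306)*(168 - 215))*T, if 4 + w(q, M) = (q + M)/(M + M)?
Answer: 1165976/5 ≈ 2.3320e+5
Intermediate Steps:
w(q, M) = -4 + (M + q)/(2*M) (w(q, M) = -4 + (q + M)/(M + M) = -4 + (M + q)/((2*M)) = -4 + (M + q)*(1/(2*M)) = -4 + (M + q)/(2*M))
T = 16 (T = ((-2)**2)**2 = 4**2 = 16)
((w(6, -5) - 306)*(168 - 215))*T = (((1/2)*(6 - 7*(-5))/(-5) - 306)*(168 - 215))*16 = (((1/2)*(-1/5)*(6 + 35) - 306)*(-47))*16 = (((1/2)*(-1/5)*41 - 306)*(-47))*16 = ((-41/10 - 306)*(-47))*16 = -3101/10*(-47)*16 = (145747/10)*16 = 1165976/5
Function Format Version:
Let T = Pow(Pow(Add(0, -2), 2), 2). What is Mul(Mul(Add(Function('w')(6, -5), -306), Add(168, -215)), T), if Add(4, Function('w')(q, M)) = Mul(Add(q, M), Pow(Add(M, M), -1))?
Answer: Rational(1165976, 5) ≈ 2.3320e+5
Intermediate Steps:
Function('w')(q, M) = Add(-4, Mul(Rational(1, 2), Pow(M, -1), Add(M, q))) (Function('w')(q, M) = Add(-4, Mul(Add(q, M), Pow(Add(M, M), -1))) = Add(-4, Mul(Add(M, q), Pow(Mul(2, M), -1))) = Add(-4, Mul(Add(M, q), Mul(Rational(1, 2), Pow(M, -1)))) = Add(-4, Mul(Rational(1, 2), Pow(M, -1), Add(M, q))))
T = 16 (T = Pow(Pow(-2, 2), 2) = Pow(4, 2) = 16)
Mul(Mul(Add(Function('w')(6, -5), -306), Add(168, -215)), T) = Mul(Mul(Add(Mul(Rational(1, 2), Pow(-5, -1), Add(6, Mul(-7, -5))), -306), Add(168, -215)), 16) = Mul(Mul(Add(Mul(Rational(1, 2), Rational(-1, 5), Add(6, 35)), -306), -47), 16) = Mul(Mul(Add(Mul(Rational(1, 2), Rational(-1, 5), 41), -306), -47), 16) = Mul(Mul(Add(Rational(-41, 10), -306), -47), 16) = Mul(Mul(Rational(-3101, 10), -47), 16) = Mul(Rational(145747, 10), 16) = Rational(1165976, 5)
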